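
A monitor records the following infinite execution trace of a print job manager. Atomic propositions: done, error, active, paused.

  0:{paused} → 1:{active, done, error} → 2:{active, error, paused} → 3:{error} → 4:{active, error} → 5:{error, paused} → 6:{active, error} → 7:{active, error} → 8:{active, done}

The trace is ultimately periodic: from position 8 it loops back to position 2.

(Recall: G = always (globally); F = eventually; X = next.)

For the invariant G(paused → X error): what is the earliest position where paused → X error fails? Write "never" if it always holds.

never

paused → X error holds at every position 0..8, and those are all the positions the trace ever visits, so the invariant G(paused → X error) is never violated.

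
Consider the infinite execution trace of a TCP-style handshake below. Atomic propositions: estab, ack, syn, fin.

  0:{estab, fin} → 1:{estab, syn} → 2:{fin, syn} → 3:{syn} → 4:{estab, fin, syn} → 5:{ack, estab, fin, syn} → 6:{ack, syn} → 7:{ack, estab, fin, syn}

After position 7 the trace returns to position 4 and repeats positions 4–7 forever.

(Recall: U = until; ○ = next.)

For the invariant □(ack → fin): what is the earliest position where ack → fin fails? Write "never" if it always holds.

Check ack → fin at each position in order: 0 ✓, 1 ✓, 2 ✓, 3 ✓, 4 ✓, 5 ✓.
At position 6 the labels are {ack, syn}, so ack → fin is false there. This is the first violation.

6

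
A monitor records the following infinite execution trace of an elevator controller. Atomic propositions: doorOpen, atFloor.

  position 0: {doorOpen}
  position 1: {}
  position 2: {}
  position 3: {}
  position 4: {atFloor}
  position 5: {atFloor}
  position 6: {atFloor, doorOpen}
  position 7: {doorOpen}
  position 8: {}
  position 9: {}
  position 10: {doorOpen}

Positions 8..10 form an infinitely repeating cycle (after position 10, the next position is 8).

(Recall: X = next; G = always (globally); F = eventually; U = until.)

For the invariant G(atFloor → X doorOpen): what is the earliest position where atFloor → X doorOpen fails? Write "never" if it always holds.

4

Check atFloor → X doorOpen at each position in order: 0 ✓, 1 ✓, 2 ✓, 3 ✓.
At position 4 the labels are {atFloor} and the next position 5 has {atFloor}, so atFloor → X doorOpen is false there. This is the first violation.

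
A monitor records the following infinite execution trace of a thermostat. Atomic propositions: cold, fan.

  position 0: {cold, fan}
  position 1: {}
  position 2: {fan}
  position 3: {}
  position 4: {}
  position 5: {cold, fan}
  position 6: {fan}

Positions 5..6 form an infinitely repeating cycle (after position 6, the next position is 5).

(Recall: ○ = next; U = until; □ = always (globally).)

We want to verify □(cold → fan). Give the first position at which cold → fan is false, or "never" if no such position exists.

cold → fan holds at every position 0..6, and those are all the positions the trace ever visits, so the invariant □(cold → fan) is never violated.

never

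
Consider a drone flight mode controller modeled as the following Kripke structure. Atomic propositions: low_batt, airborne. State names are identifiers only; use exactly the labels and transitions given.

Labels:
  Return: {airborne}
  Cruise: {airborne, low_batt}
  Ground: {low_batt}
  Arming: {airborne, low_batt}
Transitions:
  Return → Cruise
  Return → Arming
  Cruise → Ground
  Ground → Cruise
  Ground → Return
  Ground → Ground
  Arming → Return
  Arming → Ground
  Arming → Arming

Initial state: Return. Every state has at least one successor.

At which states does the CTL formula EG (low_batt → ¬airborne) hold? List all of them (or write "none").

{Ground}

States satisfying low_batt → ¬airborne: {Return, Ground}.
States satisfying EG (low_batt → ¬airborne): {Ground}.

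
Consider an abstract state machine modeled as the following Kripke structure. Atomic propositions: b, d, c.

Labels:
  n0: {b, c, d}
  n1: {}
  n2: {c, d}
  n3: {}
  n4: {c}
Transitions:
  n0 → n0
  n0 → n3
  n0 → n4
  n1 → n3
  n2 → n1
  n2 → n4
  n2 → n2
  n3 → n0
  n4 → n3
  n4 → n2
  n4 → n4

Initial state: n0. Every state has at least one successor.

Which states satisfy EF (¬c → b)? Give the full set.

{n0, n1, n2, n3, n4}

States satisfying ¬c → b: {n0, n2, n4}.
States satisfying EF (¬c → b): {n0, n1, n2, n3, n4}.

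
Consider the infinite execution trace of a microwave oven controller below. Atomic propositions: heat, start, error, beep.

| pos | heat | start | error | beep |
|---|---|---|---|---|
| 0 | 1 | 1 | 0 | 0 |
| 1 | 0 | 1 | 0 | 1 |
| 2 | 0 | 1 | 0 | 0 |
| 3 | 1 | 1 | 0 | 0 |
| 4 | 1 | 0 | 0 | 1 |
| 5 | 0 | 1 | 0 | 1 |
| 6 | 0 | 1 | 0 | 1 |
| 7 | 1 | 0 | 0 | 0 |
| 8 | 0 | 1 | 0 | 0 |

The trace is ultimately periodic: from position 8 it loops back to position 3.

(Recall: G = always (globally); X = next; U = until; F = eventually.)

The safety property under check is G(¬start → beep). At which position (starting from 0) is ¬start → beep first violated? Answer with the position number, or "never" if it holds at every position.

Check ¬start → beep at each position in order: 0 ✓, 1 ✓, 2 ✓, 3 ✓, 4 ✓, 5 ✓, 6 ✓.
At position 7 the labels are {heat}, so ¬start → beep is false there. This is the first violation.

7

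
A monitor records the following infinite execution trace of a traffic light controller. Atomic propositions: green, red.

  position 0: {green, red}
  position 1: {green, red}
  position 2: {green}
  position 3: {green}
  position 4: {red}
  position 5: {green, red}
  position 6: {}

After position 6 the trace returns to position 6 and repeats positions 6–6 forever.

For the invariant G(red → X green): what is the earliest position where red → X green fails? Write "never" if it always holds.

5

Check red → X green at each position in order: 0 ✓, 1 ✓, 2 ✓, 3 ✓, 4 ✓.
At position 5 the labels are {green, red} and the next position 6 has {}, so red → X green is false there. This is the first violation.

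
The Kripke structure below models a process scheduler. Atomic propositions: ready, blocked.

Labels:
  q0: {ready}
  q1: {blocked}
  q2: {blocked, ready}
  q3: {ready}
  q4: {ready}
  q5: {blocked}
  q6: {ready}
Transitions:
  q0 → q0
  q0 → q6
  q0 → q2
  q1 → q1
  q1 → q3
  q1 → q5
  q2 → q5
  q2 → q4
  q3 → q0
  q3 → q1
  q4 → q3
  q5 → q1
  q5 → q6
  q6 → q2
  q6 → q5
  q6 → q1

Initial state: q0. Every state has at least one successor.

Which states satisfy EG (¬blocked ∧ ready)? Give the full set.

States satisfying ¬blocked ∧ ready: {q0, q3, q4, q6}.
States satisfying EG (¬blocked ∧ ready): {q0, q3, q4}.

{q0, q3, q4}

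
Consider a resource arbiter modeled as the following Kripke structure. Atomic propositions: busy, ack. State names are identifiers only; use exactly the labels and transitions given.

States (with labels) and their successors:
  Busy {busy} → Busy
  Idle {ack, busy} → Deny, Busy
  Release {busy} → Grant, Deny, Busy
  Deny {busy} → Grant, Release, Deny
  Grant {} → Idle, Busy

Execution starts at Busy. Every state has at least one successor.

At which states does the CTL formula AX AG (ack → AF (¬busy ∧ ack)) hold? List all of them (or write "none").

{Busy}

States satisfying AG (ack → AF (¬busy ∧ ack)): {Busy}.
States satisfying AX AG (ack → AF (¬busy ∧ ack)): {Busy}.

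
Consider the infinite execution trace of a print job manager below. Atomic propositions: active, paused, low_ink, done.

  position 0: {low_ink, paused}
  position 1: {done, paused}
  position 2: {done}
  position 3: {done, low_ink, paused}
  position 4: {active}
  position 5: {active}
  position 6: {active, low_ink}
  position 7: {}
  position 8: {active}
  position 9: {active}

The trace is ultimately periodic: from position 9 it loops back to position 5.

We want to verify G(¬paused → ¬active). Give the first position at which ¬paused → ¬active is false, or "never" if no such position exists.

4

Check ¬paused → ¬active at each position in order: 0 ✓, 1 ✓, 2 ✓, 3 ✓.
At position 4 the labels are {active}, so ¬paused → ¬active is false there. This is the first violation.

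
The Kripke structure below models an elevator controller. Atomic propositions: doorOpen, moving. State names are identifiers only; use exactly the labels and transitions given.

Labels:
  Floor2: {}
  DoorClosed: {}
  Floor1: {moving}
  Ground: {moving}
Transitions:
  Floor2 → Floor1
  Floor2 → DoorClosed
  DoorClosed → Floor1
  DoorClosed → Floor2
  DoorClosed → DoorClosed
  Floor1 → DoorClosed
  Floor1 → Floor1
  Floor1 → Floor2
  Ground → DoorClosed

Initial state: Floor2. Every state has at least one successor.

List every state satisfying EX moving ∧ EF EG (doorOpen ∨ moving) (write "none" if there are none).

{Floor2, DoorClosed, Floor1}

States satisfying moving: {Floor1, Ground}.
States satisfying EX moving: {Floor2, DoorClosed, Floor1}.
States satisfying EG (doorOpen ∨ moving): {Floor1}.
States satisfying EF EG (doorOpen ∨ moving): {Floor2, DoorClosed, Floor1, Ground}.
States satisfying EX moving ∧ EF EG (doorOpen ∨ moving): {Floor2, DoorClosed, Floor1}.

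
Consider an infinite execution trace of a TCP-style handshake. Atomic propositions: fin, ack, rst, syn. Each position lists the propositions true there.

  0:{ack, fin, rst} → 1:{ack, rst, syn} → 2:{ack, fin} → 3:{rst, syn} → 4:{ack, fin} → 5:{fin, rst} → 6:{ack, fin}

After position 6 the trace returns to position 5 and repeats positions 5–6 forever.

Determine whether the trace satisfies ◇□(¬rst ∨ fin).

□(¬rst ∨ fin) holds at position 4, which is reachable from 0, so ◇□(¬rst ∨ fin) holds.

Yes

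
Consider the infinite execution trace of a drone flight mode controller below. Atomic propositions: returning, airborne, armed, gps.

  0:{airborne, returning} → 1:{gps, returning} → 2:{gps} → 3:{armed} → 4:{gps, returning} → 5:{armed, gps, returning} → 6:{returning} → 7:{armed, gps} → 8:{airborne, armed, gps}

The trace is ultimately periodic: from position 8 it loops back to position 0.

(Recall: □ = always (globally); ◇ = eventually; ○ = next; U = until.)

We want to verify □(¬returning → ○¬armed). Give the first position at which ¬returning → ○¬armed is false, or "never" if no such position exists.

2

Check ¬returning → ○¬armed at each position in order: 0 ✓, 1 ✓.
At position 2 the labels are {gps} and the next position 3 has {armed}, so ¬returning → ○¬armed is false there. This is the first violation.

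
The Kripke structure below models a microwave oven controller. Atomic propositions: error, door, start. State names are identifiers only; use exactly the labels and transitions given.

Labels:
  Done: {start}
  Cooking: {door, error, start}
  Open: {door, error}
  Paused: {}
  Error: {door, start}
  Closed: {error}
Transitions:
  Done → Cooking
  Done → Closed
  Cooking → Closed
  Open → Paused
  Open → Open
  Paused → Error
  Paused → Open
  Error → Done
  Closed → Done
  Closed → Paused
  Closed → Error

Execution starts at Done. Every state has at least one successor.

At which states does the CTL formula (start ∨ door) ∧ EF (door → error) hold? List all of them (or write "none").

States satisfying start ∨ door: {Done, Cooking, Open, Error}.
States satisfying door → error: {Done, Cooking, Open, Paused, Closed}.
States satisfying EF (door → error): {Done, Cooking, Open, Paused, Error, Closed}.
States satisfying (start ∨ door) ∧ EF (door → error): {Done, Cooking, Open, Error}.

{Done, Cooking, Open, Error}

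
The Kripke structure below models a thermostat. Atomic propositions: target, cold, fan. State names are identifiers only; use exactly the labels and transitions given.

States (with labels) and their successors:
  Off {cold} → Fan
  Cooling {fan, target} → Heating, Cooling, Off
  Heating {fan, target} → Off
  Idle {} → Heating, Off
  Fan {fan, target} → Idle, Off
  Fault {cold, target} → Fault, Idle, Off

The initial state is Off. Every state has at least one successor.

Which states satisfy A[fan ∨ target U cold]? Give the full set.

{Off, Heating, Fault}

States satisfying fan ∨ target: {Cooling, Heating, Fan, Fault}.
States satisfying cold: {Off, Fault}.
States satisfying A[fan ∨ target U cold]: {Off, Heating, Fault}.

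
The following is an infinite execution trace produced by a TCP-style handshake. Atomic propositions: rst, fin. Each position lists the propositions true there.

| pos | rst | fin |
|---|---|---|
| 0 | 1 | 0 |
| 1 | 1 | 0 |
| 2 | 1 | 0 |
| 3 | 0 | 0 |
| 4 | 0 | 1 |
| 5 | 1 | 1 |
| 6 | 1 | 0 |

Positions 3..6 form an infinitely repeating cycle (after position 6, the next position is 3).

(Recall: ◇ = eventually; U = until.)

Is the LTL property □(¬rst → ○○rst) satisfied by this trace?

Satisfied

¬rst → ○○rst holds at every position 0..6, and those are all positions ever visited, so □(¬rst → ○○rst) holds.
Positions where ¬rst holds: 3, 4.
Check ○○rst at each: 3→ok, 4→ok.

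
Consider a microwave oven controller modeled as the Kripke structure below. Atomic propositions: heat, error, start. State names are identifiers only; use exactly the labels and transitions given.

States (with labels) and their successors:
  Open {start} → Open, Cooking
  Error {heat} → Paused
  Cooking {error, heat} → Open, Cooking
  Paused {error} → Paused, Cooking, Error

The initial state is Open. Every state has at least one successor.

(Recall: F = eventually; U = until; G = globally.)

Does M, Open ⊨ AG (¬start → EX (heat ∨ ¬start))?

States satisfying ¬start → EX (heat ∨ ¬start): {Open, Error, Cooking, Paused}.
States satisfying AG (¬start → EX (heat ∨ ¬start)): {Open, Error, Cooking, Paused}.
Every state reachable from Open satisfies ¬start → EX (heat ∨ ¬start).
Open ∈ Sat(AG (¬start → EX (heat ∨ ¬start))).

Yes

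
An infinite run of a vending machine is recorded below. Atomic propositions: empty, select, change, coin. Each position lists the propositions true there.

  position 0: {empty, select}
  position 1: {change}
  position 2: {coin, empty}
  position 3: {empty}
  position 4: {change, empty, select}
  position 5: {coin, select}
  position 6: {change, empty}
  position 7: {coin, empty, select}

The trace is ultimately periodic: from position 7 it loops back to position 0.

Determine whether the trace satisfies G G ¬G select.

G ¬G select holds at every position 0..7, and those are all positions ever visited, so G G ¬G select holds.

Yes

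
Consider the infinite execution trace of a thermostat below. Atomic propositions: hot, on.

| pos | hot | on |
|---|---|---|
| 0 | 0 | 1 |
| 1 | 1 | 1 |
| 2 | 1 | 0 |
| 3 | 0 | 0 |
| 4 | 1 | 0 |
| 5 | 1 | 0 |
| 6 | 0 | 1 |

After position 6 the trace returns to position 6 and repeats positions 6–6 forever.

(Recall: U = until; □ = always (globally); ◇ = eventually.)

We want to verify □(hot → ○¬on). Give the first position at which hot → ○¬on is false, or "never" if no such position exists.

Check hot → ○¬on at each position in order: 0 ✓, 1 ✓, 2 ✓, 3 ✓, 4 ✓.
At position 5 the labels are {hot} and the next position 6 has {on}, so hot → ○¬on is false there. This is the first violation.

5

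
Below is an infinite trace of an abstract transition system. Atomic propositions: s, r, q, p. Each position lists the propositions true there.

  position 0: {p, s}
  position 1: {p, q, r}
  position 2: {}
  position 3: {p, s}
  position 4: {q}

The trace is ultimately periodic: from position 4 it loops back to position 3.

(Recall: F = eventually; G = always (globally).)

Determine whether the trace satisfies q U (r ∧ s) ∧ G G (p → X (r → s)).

Does not hold

Walking from position 0: at position 0, r ∧ s has not yet held and q fails, so q U (r ∧ s) is false.
G (p → X (r → s)) must hold at every position from 0 onward. It fails at position 0, so G G (p → X (r → s)) is false.
At position 0: q U (r ∧ s) is false; G G (p → X (r → s)) is false; so q U (r ∧ s) ∧ G G (p → X (r → s)) is false.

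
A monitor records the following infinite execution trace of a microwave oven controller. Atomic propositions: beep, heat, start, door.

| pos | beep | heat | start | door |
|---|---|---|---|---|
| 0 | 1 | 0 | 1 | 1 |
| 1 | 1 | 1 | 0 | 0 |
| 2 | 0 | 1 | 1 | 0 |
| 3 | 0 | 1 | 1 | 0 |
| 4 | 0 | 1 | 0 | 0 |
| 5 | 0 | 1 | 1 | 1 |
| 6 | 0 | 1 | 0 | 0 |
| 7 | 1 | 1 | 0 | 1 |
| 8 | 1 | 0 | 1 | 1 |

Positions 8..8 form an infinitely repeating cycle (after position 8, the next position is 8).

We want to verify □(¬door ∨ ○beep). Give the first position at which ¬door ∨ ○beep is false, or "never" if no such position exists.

5

Check ¬door ∨ ○beep at each position in order: 0 ✓, 1 ✓, 2 ✓, 3 ✓, 4 ✓.
At position 5 the labels are {door, heat, start} and the next position 6 has {heat}, so ¬door ∨ ○beep is false there. This is the first violation.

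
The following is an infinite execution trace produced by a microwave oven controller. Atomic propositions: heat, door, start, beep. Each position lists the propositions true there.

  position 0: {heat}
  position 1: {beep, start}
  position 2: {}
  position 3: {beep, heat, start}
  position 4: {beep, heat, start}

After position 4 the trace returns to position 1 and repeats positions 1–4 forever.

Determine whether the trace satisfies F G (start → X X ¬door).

Holds

G (start → X X ¬door) holds at position 0, which is reachable from 0, so F G (start → X X ¬door) holds.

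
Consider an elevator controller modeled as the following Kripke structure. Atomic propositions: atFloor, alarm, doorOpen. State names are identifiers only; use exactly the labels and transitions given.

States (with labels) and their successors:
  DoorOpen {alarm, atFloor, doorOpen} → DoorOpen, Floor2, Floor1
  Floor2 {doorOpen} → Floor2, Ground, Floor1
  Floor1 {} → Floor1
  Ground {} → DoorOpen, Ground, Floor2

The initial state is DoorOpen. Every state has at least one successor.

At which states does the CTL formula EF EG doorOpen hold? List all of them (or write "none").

States satisfying EG doorOpen: {DoorOpen, Floor2}.
States satisfying EF EG doorOpen: {DoorOpen, Floor2, Ground}.

{DoorOpen, Floor2, Ground}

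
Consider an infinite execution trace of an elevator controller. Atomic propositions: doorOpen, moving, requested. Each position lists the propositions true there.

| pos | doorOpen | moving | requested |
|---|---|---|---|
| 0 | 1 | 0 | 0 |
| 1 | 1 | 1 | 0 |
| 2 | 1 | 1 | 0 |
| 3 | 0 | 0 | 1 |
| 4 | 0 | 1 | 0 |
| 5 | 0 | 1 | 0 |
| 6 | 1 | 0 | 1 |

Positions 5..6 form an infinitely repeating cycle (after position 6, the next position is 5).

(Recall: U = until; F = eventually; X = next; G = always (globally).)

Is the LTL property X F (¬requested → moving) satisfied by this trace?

Holds

The position after 0 is 1; F (¬requested → moving) is true there.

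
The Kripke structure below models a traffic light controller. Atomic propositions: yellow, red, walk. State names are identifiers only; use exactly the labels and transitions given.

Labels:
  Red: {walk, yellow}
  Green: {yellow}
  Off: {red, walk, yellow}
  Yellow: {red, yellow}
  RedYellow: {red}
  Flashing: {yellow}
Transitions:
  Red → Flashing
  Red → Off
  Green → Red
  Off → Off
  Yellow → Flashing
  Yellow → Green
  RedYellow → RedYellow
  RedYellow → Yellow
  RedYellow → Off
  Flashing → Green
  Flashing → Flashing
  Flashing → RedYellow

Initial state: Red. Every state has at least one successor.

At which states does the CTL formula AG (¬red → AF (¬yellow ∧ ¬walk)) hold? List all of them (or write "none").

States satisfying ¬red → AF (¬yellow ∧ ¬walk): {Off, Yellow, RedYellow}.
States satisfying AG (¬red → AF (¬yellow ∧ ¬walk)): {Off}.

{Off}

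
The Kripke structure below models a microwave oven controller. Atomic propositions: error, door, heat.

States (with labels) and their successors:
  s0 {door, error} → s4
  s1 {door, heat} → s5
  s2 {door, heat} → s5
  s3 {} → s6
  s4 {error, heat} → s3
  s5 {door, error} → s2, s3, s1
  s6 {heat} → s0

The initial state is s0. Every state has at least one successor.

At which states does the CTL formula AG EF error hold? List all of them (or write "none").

{s0, s1, s2, s3, s4, s5, s6}

States satisfying EF error: {s0, s1, s2, s3, s4, s5, s6}.
States satisfying AG EF error: {s0, s1, s2, s3, s4, s5, s6}.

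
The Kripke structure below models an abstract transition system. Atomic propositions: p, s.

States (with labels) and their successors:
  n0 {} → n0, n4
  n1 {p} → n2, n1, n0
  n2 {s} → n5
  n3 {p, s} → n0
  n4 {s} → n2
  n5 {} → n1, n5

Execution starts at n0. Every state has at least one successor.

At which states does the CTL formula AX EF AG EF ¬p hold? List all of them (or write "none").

{n0, n1, n2, n3, n4, n5}

States satisfying EF AG EF ¬p: {n0, n1, n2, n3, n4, n5}.
States satisfying AX EF AG EF ¬p: {n0, n1, n2, n3, n4, n5}.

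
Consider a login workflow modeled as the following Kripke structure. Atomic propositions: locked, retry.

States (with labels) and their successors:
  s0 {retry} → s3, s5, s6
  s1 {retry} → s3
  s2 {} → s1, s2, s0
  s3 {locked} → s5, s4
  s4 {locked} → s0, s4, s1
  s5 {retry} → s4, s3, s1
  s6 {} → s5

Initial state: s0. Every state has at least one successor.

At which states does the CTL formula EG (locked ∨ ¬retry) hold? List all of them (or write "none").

{s2, s3, s4}

States satisfying locked ∨ ¬retry: {s2, s3, s4, s6}.
States satisfying EG (locked ∨ ¬retry): {s2, s3, s4}.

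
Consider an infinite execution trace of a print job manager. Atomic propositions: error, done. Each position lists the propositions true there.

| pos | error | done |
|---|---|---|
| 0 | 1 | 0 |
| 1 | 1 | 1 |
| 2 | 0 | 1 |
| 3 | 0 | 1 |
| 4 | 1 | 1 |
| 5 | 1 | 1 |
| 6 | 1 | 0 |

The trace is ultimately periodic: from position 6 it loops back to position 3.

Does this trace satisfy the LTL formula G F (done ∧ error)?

Satisfied

F (done ∧ error) holds at every position 0..6, and those are all positions ever visited, so G F (done ∧ error) holds.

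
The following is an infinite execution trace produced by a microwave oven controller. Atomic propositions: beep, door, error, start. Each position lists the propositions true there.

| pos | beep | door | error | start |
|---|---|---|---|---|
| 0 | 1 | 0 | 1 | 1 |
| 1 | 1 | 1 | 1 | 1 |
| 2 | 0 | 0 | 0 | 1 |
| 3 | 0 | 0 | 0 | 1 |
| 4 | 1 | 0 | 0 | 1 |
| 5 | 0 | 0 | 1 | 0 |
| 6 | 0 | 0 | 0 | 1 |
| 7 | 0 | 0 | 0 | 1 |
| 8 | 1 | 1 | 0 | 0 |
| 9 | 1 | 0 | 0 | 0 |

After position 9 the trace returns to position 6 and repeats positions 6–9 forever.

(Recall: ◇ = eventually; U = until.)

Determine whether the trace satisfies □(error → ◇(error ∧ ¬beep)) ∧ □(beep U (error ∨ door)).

error → ◇(error ∧ ¬beep) holds at every position 0..9, and those are all positions ever visited, so □(error → ◇(error ∧ ¬beep)) holds.
Positions where error holds: 0, 1, 5.
Check ◇(error ∧ ¬beep) at each: 0→ok, 1→ok, 5→ok.
beep U (error ∨ door) must hold at every position from 0 onward. It fails at position 2, so □(beep U (error ∨ door)) is false.
At position 0: □(error → ◇(error ∧ ¬beep)) is true; □(beep U (error ∨ door)) is false; so □(error → ◇(error ∧ ¬beep)) ∧ □(beep U (error ∨ door)) is false.

No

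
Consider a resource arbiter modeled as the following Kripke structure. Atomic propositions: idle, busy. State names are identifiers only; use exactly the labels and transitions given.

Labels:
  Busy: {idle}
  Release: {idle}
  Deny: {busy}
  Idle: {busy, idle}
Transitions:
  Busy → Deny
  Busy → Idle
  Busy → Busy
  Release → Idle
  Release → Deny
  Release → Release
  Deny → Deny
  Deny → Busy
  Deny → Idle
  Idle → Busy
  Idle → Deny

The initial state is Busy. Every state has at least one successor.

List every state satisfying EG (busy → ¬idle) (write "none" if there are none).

{Busy, Release, Deny}

States satisfying busy → ¬idle: {Busy, Release, Deny}.
States satisfying EG (busy → ¬idle): {Busy, Release, Deny}.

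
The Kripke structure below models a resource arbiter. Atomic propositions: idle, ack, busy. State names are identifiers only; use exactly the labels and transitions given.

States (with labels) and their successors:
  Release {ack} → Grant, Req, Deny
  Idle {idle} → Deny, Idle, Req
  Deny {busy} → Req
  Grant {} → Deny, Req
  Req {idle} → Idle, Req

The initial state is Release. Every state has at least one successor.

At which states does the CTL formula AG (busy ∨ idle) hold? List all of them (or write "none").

States satisfying busy ∨ idle: {Idle, Deny, Req}.
States satisfying AG (busy ∨ idle): {Idle, Deny, Req}.

{Idle, Deny, Req}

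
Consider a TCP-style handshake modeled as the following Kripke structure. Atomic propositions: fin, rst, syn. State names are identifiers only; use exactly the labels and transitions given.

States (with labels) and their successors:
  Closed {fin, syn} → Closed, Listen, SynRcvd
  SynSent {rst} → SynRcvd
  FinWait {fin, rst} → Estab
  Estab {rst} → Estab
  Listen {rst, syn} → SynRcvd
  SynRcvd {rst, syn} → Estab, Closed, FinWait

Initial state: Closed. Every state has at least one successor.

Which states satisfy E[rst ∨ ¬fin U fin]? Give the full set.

States satisfying rst ∨ ¬fin: {SynSent, FinWait, Estab, Listen, SynRcvd}.
States satisfying fin: {Closed, FinWait}.
States satisfying E[rst ∨ ¬fin U fin]: {Closed, SynSent, FinWait, Listen, SynRcvd}.

{Closed, SynSent, FinWait, Listen, SynRcvd}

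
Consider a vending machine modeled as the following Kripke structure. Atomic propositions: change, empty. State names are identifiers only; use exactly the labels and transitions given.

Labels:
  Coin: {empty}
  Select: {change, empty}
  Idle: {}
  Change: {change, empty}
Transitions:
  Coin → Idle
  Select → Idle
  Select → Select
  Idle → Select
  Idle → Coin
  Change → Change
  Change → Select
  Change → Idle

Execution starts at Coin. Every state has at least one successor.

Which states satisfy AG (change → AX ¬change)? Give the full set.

none

States satisfying change → AX ¬change: {Coin, Idle}.
States satisfying AG (change → AX ¬change): ∅.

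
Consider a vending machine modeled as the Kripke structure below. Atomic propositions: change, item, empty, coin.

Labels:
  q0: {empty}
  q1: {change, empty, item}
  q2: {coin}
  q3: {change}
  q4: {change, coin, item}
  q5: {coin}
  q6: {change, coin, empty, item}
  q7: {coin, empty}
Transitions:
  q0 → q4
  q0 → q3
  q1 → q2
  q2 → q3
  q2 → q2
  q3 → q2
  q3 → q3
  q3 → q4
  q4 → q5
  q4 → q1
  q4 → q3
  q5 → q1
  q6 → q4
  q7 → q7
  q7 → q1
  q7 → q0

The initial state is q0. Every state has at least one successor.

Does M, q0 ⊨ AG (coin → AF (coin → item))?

Violated

States satisfying coin → AF (coin → item): {q0, q1, q3, q4, q5, q6}.
States satisfying AG (coin → AF (coin → item)): ∅.
q2 is reachable from q0 and violates coin → AF (coin → item), so AG fails at q0.
q0 ∉ Sat(AG (coin → AF (coin → item))).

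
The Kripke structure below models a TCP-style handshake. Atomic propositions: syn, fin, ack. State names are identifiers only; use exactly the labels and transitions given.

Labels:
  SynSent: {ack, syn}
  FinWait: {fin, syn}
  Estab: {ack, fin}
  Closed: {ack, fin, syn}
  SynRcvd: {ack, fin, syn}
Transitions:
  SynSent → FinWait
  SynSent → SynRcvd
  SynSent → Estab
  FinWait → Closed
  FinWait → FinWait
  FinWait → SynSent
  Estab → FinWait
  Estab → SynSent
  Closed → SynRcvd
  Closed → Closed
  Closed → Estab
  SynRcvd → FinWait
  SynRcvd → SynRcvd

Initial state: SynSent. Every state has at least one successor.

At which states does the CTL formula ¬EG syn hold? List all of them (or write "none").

States satisfying syn: {SynSent, FinWait, Closed, SynRcvd}.
States satisfying EG syn: {SynSent, FinWait, Closed, SynRcvd}.
States satisfying ¬EG syn: {Estab}.

{Estab}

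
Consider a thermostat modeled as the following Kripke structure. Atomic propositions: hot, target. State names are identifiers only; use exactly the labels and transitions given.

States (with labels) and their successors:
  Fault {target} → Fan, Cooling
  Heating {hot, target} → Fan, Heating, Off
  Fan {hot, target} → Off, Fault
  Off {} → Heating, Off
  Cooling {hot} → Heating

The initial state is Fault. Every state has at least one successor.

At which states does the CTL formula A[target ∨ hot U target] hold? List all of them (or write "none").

States satisfying target ∨ hot: {Fault, Heating, Fan, Cooling}.
States satisfying target: {Fault, Heating, Fan}.
States satisfying A[target ∨ hot U target]: {Fault, Heating, Fan, Cooling}.

{Fault, Heating, Fan, Cooling}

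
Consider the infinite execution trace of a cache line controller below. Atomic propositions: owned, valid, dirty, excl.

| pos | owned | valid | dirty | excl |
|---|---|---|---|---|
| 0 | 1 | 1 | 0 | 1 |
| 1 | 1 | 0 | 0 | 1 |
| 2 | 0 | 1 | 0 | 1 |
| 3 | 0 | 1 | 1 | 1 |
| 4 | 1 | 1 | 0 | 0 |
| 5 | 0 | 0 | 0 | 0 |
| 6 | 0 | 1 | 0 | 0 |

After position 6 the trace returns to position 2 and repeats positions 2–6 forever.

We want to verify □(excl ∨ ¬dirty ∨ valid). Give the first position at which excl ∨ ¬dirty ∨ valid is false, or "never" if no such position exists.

never

excl ∨ ¬dirty ∨ valid holds at every position 0..6, and those are all the positions the trace ever visits, so the invariant □(excl ∨ ¬dirty ∨ valid) is never violated.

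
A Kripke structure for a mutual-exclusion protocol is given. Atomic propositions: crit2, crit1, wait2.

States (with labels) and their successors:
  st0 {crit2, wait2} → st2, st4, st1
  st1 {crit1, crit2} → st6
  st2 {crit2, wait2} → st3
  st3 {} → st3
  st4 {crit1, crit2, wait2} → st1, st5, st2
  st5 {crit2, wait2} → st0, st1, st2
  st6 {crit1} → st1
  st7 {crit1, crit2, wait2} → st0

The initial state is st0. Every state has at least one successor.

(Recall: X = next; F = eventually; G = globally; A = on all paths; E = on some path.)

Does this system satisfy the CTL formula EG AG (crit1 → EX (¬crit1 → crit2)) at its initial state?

Satisfied

States satisfying AG (crit1 → EX (¬crit1 → crit2)): {st0, st1, st2, st3, st4, st5, st6, st7}.
States satisfying EG AG (crit1 → EX (¬crit1 → crit2)): {st0, st1, st2, st3, st4, st5, st6, st7}.
st0 ∈ Sat(EG AG (crit1 → EX (¬crit1 → crit2))).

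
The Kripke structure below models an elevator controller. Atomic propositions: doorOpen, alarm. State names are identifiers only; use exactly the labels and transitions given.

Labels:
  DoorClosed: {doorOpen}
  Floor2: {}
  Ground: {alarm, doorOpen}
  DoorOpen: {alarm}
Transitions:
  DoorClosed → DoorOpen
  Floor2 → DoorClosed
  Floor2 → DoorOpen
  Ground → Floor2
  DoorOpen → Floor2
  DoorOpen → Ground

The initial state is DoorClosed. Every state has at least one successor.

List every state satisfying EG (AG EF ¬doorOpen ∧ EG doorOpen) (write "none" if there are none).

none

States satisfying AG EF ¬doorOpen ∧ EG doorOpen: ∅.
States satisfying EG (AG EF ¬doorOpen ∧ EG doorOpen): ∅.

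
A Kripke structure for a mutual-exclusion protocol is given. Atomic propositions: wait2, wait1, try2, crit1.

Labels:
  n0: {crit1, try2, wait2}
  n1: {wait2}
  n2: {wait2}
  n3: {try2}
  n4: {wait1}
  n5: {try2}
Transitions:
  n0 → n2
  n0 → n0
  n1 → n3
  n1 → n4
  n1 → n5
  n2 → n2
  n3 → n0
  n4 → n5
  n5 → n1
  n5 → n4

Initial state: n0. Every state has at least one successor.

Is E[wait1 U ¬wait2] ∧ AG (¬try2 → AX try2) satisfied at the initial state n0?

Violated

States satisfying wait1: {n4}.
States satisfying ¬wait2: {n3, n4, n5}.
States satisfying E[wait1 U ¬wait2]: {n3, n4, n5}.
States satisfying ¬try2 → AX try2: {n0, n3, n4, n5}.
States satisfying AG (¬try2 → AX try2): ∅.
States satisfying E[wait1 U ¬wait2] ∧ AG (¬try2 → AX try2): ∅.
n0 ∉ Sat(E[wait1 U ¬wait2] ∧ AG (¬try2 → AX try2)).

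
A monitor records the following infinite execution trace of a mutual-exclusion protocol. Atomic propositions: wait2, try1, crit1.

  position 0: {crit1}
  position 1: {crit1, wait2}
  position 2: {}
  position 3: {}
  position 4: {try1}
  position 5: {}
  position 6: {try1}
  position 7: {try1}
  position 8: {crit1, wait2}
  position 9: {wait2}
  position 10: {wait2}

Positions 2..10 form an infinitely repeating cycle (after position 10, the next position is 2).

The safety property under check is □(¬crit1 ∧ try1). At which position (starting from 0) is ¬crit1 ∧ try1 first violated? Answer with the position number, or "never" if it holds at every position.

At position 0 the labels are {crit1}, so ¬crit1 ∧ try1 is false there. This is the first violation.

0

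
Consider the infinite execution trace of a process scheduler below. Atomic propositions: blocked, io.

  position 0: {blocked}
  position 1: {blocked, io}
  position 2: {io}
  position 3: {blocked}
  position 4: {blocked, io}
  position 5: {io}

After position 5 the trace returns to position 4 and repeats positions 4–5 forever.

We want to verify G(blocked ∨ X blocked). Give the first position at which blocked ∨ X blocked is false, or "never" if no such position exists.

never

blocked ∨ X blocked holds at every position 0..5, and those are all the positions the trace ever visits, so the invariant G(blocked ∨ X blocked) is never violated.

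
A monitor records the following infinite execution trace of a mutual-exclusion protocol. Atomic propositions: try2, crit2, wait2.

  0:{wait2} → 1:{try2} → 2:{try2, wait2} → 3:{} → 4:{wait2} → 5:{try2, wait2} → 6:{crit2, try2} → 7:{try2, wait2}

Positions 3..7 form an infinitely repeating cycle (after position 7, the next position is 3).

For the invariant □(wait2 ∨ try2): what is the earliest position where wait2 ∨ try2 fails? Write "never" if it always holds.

3

Check wait2 ∨ try2 at each position in order: 0 ✓, 1 ✓, 2 ✓.
At position 3 the labels are {}, so wait2 ∨ try2 is false there. This is the first violation.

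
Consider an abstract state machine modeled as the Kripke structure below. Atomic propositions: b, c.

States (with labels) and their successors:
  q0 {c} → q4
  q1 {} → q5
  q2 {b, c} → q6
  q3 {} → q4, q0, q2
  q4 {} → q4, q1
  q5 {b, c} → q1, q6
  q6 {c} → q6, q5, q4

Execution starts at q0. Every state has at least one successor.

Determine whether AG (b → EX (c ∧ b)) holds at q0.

No

States satisfying b → EX (c ∧ b): {q0, q1, q3, q4, q6}.
States satisfying AG (b → EX (c ∧ b)): ∅.
q5 is reachable from q0 and violates b → EX (c ∧ b), so AG fails at q0.
q0 ∉ Sat(AG (b → EX (c ∧ b))).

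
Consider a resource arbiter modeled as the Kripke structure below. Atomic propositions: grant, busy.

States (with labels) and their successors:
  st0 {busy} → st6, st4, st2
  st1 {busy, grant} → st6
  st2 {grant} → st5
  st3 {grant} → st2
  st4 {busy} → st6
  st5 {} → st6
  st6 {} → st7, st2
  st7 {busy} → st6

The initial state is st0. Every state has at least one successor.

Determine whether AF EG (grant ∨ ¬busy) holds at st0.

States satisfying EG (grant ∨ ¬busy): {st1, st2, st3, st5, st6}.
States satisfying AF EG (grant ∨ ¬busy): {st0, st1, st2, st3, st4, st5, st6, st7}.
st0 ∈ Sat(AF EG (grant ∨ ¬busy)).

Holds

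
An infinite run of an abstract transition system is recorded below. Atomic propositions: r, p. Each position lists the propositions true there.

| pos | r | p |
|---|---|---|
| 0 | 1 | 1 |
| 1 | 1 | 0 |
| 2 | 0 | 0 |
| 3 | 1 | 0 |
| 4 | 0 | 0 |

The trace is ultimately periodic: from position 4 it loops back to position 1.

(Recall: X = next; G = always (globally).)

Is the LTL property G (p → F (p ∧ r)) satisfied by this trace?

Yes

p → F (p ∧ r) holds at every position 0..4, and those are all positions ever visited, so G (p → F (p ∧ r)) holds.
Positions where p holds: 0.
Check F (p ∧ r) at each: 0→ok.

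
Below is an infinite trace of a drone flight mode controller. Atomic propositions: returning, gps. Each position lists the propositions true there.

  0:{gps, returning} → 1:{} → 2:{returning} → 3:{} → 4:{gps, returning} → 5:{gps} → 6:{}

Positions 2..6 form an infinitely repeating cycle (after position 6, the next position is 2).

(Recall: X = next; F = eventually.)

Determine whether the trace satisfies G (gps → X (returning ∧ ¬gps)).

Violated

gps → X (returning ∧ ¬gps) must hold at every position from 0 onward. It fails at position 0, so G (gps → X (returning ∧ ¬gps)) is false.
Positions where gps holds: 0, 4, 5.
Check X (returning ∧ ¬gps) at each: 0→fails, 4→fails, 5→fails.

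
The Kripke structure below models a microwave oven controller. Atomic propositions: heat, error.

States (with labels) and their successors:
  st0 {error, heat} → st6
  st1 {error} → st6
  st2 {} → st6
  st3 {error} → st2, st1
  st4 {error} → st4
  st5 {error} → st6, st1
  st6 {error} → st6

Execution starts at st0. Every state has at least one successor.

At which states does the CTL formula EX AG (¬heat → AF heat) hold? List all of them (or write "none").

States satisfying AG (¬heat → AF heat): ∅.
States satisfying EX AG (¬heat → AF heat): ∅.

none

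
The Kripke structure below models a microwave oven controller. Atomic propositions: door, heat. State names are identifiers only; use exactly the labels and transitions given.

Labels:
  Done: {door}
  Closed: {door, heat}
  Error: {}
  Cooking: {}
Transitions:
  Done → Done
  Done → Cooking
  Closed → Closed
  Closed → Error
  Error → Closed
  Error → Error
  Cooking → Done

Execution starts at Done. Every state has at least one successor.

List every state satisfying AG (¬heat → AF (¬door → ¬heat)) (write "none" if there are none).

States satisfying ¬heat → AF (¬door → ¬heat): {Done, Closed, Error, Cooking}.
States satisfying AG (¬heat → AF (¬door → ¬heat)): {Done, Closed, Error, Cooking}.

{Done, Closed, Error, Cooking}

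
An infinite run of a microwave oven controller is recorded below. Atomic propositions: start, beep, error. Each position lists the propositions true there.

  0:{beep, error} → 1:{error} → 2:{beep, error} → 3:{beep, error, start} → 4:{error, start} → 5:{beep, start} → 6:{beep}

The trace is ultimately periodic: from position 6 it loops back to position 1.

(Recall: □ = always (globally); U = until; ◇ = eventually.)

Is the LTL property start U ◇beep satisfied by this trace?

Walking from position 0: ◇beep first holds at position 0, and start holds at every earlier position along the way, so start U ◇beep holds.

Satisfied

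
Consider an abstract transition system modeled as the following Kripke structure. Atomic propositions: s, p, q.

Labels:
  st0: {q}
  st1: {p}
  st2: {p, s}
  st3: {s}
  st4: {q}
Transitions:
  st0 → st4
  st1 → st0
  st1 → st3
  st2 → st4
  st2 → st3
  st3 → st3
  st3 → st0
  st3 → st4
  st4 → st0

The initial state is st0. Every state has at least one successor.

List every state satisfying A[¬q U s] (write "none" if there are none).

States satisfying ¬q: {st1, st2, st3}.
States satisfying s: {st2, st3}.
States satisfying A[¬q U s]: {st2, st3}.

{st2, st3}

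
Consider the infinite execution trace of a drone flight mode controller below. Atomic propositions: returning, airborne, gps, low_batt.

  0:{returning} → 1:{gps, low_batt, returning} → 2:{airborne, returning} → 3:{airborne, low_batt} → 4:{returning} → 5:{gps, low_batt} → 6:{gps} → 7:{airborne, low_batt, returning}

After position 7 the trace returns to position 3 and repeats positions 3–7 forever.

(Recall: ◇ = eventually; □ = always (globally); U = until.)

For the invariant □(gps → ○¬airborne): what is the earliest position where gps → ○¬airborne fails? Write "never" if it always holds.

1

Check gps → ○¬airborne at each position in order: 0 ✓.
At position 1 the labels are {gps, low_batt, returning} and the next position 2 has {airborne, returning}, so gps → ○¬airborne is false there. This is the first violation.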